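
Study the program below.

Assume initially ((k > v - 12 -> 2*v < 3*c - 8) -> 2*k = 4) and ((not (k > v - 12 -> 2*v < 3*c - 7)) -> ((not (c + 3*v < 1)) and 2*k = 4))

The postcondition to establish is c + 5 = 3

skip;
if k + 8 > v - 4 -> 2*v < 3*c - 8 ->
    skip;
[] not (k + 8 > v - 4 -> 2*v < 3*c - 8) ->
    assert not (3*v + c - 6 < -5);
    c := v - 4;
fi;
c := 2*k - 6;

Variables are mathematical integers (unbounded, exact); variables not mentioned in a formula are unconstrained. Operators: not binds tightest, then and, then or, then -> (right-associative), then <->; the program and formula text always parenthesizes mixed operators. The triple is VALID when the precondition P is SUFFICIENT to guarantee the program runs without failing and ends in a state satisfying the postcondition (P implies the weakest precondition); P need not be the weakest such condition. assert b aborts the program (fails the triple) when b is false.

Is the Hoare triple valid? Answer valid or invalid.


Working backward. After the program, the postcondition c + 5 = 3 must hold; in canonical form it is c = -2.
Before c := 2*k - 6: 2*k = 4
Then branch requires 2*k = 4; else branch requires (not (c + 3*v < 1)) and 2*k = 4.
Before the if: ((k > v - 12 -> 2*v < 3*c - 8) -> 2*k = 4) and ((not (k > v - 12 -> 2*v < 3*c - 8)) -> ((not (c + 3*v < 1)) and 2*k = 4))
Before skip: ((k > v - 12 -> 2*v < 3*c - 8) -> 2*k = 4) and ((not (k > v - 12 -> 2*v < 3*c - 8)) -> ((not (c + 3*v < 1)) and 2*k = 4))
The weakest precondition is ((k > v - 12 -> 2*v < 3*c - 8) -> 2*k = 4) and ((not (k > v - 12 -> 2*v < 3*c - 8)) -> ((not (c + 3*v < 1)) and 2*k = 4)).
Check whether ((k > v - 12 -> 2*v < 3*c - 8) -> 2*k = 4) and ((not (k > v - 12 -> 2*v < 3*c - 7)) -> ((not (c + 3*v < 1)) and 2*k = 4)) implies it.
Countermodel: at the initial state c = 2, k = 3, v = -1, the precondition holds but the weakest precondition fails.
Answer: invalid


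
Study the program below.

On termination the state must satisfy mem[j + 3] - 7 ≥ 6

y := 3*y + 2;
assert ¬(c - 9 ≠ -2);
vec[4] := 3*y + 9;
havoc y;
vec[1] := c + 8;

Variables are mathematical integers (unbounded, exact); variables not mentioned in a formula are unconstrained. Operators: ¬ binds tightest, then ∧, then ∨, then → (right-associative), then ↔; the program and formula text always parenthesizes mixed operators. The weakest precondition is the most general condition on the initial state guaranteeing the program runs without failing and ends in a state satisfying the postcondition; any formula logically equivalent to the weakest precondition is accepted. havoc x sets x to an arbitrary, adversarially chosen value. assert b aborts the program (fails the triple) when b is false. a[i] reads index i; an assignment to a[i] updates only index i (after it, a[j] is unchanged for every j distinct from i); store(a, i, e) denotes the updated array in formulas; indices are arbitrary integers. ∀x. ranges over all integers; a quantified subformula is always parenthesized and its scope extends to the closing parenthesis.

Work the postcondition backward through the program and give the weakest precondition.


Working backward. After the program, the postcondition mem[j + 3] - 7 ≥ 6 must hold; in canonical form it is mem[j + 3] ≥ 13.
Before vec[1] := c + 8: mem[j + 3] ≥ 13
Before havoc y: mem[j + 3] ≥ 13
Before vec[4] := 3*y + 9: mem[j + 3] ≥ 13
Before assert ¬(c - 9 ≠ -2): (¬(c ≠ 7)) ∧ mem[j + 3] ≥ 13
Before y := 3*y + 2: (¬(c ≠ 7)) ∧ mem[j + 3] ≥ 13
Answer: WP = (¬(c ≠ 7)) ∧ mem[j + 3] ≥ 13


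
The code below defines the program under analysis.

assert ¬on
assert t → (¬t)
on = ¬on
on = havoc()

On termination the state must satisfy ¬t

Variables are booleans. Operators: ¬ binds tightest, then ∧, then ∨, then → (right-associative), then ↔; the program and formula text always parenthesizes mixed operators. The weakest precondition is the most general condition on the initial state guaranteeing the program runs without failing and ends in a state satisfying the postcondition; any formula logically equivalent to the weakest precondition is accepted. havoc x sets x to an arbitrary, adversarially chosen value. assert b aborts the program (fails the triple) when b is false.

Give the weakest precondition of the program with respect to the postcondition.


Working backward. After the program, ¬t must hold.
Before havoc on: ¬t
Before on := ¬on: ¬t
Before assert t → (¬t): (t → (¬t)) ∧ (¬t)
Before assert ¬on: (¬on) ∧ (t → (¬t)) ∧ (¬t)
Answer: WP = (¬on) ∧ (t → (¬t)) ∧ (¬t)


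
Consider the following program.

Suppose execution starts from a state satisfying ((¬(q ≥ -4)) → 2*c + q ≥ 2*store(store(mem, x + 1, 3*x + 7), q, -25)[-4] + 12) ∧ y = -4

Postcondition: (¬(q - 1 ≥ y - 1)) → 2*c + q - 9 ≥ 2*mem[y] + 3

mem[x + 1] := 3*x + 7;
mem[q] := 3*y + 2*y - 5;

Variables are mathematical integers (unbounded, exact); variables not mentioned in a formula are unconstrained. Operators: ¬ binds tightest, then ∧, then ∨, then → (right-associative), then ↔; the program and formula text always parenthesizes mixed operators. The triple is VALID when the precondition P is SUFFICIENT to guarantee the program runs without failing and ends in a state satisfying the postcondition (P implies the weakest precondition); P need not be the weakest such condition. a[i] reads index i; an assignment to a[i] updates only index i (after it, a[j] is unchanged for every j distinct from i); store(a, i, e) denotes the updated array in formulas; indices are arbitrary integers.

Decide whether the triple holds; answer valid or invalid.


Working backward. After the program, the postcondition (¬(q - 1 ≥ y - 1)) → 2*c + q - 9 ≥ 2*mem[y] + 3 must hold; in canonical form it is (¬(q ≥ y)) → 2*c + q ≥ 2*mem[y] + 12.
Before mem[q] := 3*y + 2*y - 5: (¬(q ≥ y)) → 2*c + q ≥ 2*store(mem, q, 5*y - 5)[y] + 12
Before mem[x + 1] := 3*x + 7: (¬(q ≥ y)) → 2*c + q ≥ 2*store(store(mem, x + 1, 3*x + 7), q, 5*y - 5)[y] + 12
The weakest precondition is (¬(q ≥ y)) → 2*c + q ≥ 2*store(store(mem, x + 1, 3*x + 7), q, 5*y - 5)[y] + 12.
Check whether ((¬(q ≥ -4)) → 2*c + q ≥ 2*store(store(mem, x + 1, 3*x + 7), q, -25)[-4] + 12) ∧ y = -4 implies it.
Every state satisfying the precondition satisfies the weakest precondition: the implication holds.
Answer: valid


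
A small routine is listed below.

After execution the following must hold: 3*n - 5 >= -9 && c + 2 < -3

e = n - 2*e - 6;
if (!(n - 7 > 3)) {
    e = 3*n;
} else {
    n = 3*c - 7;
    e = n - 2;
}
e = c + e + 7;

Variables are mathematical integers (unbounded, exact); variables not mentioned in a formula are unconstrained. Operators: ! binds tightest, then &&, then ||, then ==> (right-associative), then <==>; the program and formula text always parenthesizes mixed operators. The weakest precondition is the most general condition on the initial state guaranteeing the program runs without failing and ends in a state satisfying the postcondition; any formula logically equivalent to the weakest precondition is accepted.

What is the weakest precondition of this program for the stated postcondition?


Working backward. After the program, the postcondition 3*n - 5 >= -9 && c + 2 < -3 must hold; in canonical form it is 3*n >= -4 && c < -5.
Before e := c + e + 7: 3*n >= -4 && c < -5
Then branch requires 3*n >= -4 && c < -5; else branch requires 9*c >= 17 && c < -5.
Before the if: ((!(n > 10)) ==> (3*n >= -4 && c < -5)) && (n > 10 ==> (9*c >= 17 && c < -5))
Before e := n - 2*e - 6: ((!(n > 10)) ==> (3*n >= -4 && c < -5)) && (n > 10 ==> (9*c >= 17 && c < -5))
Answer: WP = ((!(n > 10)) ==> (3*n >= -4 && c < -5)) && (n > 10 ==> (9*c >= 17 && c < -5))


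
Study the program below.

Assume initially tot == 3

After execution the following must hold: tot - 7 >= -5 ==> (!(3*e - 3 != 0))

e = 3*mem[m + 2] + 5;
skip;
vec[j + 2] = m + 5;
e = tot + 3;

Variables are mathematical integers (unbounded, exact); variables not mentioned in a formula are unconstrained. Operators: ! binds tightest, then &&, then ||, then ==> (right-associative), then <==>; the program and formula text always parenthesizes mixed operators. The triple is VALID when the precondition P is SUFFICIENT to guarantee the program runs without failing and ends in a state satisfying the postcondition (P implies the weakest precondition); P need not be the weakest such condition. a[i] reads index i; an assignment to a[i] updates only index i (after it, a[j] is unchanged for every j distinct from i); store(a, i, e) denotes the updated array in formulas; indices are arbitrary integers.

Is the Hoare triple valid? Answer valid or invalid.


Working backward. After the program, the postcondition tot - 7 >= -5 ==> (!(3*e - 3 != 0)) must hold; in canonical form it is tot >= 2 ==> (!(3*e != 3)).
Before e := tot + 3: tot >= 2 ==> (!(3*tot != -6))
Before vec[j + 2] := m + 5: tot >= 2 ==> (!(3*tot != -6))
Before skip: tot >= 2 ==> (!(3*tot != -6))
Before e := 3*mem[m + 2] + 5: tot >= 2 ==> (!(3*tot != -6))
The weakest precondition is tot >= 2 ==> (!(3*tot != -6)).
Check whether tot == 3 implies it.
Countermodel: at the initial state tot = 3, the precondition holds but the weakest precondition fails.
Answer: invalid


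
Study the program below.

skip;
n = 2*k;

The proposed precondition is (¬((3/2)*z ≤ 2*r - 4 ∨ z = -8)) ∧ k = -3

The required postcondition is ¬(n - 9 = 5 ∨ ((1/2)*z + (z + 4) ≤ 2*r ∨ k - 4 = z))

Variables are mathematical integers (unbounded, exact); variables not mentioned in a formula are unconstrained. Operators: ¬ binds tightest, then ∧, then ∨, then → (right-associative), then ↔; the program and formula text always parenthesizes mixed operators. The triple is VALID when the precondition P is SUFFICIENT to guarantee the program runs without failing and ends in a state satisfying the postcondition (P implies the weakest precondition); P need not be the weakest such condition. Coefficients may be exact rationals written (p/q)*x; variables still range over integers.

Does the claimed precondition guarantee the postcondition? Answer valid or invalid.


Working backward. After the program, the postcondition ¬(n - 9 = 5 ∨ ((1/2)*z + (z + 4) ≤ 2*r ∨ k - 4 = z)) must hold; in canonical form it is ¬(n = 14 ∨ (3/2)*z ≤ 2*r - 4 ∨ k = z + 4).
Before n := 2*k: ¬(2*k = 14 ∨ (3/2)*z ≤ 2*r - 4 ∨ k = z + 4)
Before skip: ¬(2*k = 14 ∨ (3/2)*z ≤ 2*r - 4 ∨ k = z + 4)
The weakest precondition is ¬(2*k = 14 ∨ (3/2)*z ≤ 2*r - 4 ∨ k = z + 4).
Check whether (¬((3/2)*z ≤ 2*r - 4 ∨ z = -8)) ∧ k = -3 implies it.
Countermodel: at the initial state k = -3, r = -4, z = -7, the precondition holds but the weakest precondition fails.
Answer: invalid


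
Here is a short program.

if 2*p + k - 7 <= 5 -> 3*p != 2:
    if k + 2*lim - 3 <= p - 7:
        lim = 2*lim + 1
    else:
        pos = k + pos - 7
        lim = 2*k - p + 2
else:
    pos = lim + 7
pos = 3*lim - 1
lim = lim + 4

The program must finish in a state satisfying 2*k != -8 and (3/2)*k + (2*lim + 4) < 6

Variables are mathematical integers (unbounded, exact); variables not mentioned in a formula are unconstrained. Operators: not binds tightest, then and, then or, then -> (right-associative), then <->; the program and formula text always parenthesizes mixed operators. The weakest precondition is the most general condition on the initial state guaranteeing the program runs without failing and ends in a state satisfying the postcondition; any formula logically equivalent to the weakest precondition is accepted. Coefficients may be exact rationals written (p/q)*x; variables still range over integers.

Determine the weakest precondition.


Working backward. After the program, the postcondition 2*k != -8 and (3/2)*k + (2*lim + 4) < 6 must hold; in canonical form it is 2*k != -8 and (3/2)*k + 2*lim < 2.
Before lim := lim + 4: 2*k != -8 and (3/2)*k + 2*lim < -6
Before pos := 3*lim - 1: 2*k != -8 and (3/2)*k + 2*lim < -6
Then branch requires (k + 2*lim <= p - 4 -> (2*k != -8 and (3/2)*k + 4*lim < -8)) and ((not (k + 2*lim <= p - 4)) -> (2*k != -8 and (11/2)*k < 2*p - 10)); else branch requires 2*k != -8 and (3/2)*k + 2*lim < -6.
Before the if: ((k + 2*p <= 12 -> 3*p != 2) -> ((k + 2*lim <= p - 4 -> (2*k != -8 and (3/2)*k + 4*lim < -8)) and ((not (k + 2*lim <= p - 4)) -> (2*k != -8 and (11/2)*k < 2*p - 10)))) and ((not (k + 2*p <= 12 -> 3*p != 2)) -> (2*k != -8 and (3/2)*k + 2*lim < -6))
Answer: WP = ((k + 2*p <= 12 -> 3*p != 2) -> ((k + 2*lim <= p - 4 -> (2*k != -8 and (3/2)*k + 4*lim < -8)) and ((not (k + 2*lim <= p - 4)) -> (2*k != -8 and (11/2)*k < 2*p - 10)))) and ((not (k + 2*p <= 12 -> 3*p != 2)) -> (2*k != -8 and (3/2)*k + 2*lim < -6))


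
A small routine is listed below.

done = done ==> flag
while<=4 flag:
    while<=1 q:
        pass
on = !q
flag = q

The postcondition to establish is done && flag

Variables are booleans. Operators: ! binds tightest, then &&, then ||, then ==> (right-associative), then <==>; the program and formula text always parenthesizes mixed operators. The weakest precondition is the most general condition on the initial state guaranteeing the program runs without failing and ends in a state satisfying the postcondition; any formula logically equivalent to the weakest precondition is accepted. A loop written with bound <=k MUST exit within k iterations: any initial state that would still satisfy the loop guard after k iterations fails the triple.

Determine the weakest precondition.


Working backward. After the program, done && flag must hold.
Before flag := q: done && q
Before on := !q: done && q
Before the loop (bound <=4), unroll the exhaustion recursion (WP_0 = exit-now case; WP_j = one more guarded iteration, up to j = 4):
  WP_0: (!flag) && done && q
  WP_1: (flag ==> ((!q) && ((!q) ==> ((!flag) && done && q)))) && ((!flag) ==> (done && q))
  WP_2: (flag ==> ((q ==> ((!q) && (flag ==> ((!q) && ((!q) ==> ((!flag) && done && q)))) && ((!flag) ==> (done && q)))) && ((!q) ==> ((flag ==> ((!q) && ((!q) ==> ((!flag) && done && q)))) && ((!flag) ==> (done && q)))))) && ((!flag) ==> (done && q))
  WP_3: (flag ==> ((q ==> ((!q) && (flag ==> ((q ==> ((!q) && (flag ==> ((!q) && ((!q) ==> ((!flag) && done && q)))) && ((!flag) ==> (done && q)))) && ((!q) ==> ((flag ==> ((!q) && ((!q) ==> ((!flag) && done && q)))) && ((!flag) ==> (done && q)))))) && ((!flag) ==> (done && q)))) && ((!q) ==> ((flag ==> ((q ==> ((!q) && (flag ==> ((!q) && ((!q) ==> ((!flag) && done && q)))) && ((!flag) ==> (done && q)))) && ((!q) ==> ((flag ==> ((!q) && ((!q) ==> ((!flag) && done && q)))) && ((!flag) ==> (done && q)))))) && ((!flag) ==> (done && q)))))) && ((!flag) ==> (done && q))
  WP_4: (flag ==> ((q ==> ((!q) && (flag ==> ((q ==> ((!q) && (flag ==> ((q ==> ((!q) && (flag ==> ((!q) && ((!q) ==> ((!flag) && done && q)))) && ((!flag) ==> (done && q)))) && ((!q) ==> ((flag ==> ((!q) && ((!q) ==> ((!flag) && done && q)))) && ((!flag) ==> (done && q)))))) && ((!flag) ==> (done && q)))) && ((!q) ==> ((flag ==> ((q ==> ((!q) && (flag ==> ((!q) && ((!q) ==> ((!flag) && done && q)))) && ((!flag) ==> (done && q)))) && ((!q) ==> ((flag ==> ((!q) && ((!q) ==> ((!flag) && done && q)))) && ((!flag) ==> (done && q)))))) && ((!flag) ==> (done && q)))))) && ((!flag) ==> (done && q)))) && ((!q) ==> ((flag ==> ((q ==> ((!q) && (flag ==> ((q ==> ((!q) && (flag ==> ((!q) && ((!q) ==> ((!flag) && done && q)))) && ((!flag) ==> (done && q)))) && ((!q) ==> ((flag ==> ((!q) && ((!q) ==> ((!flag) && done && q)))) && ((!flag) ==> (done && q)))))) && ((!flag) ==> (done && q)))) && ((!q) ==> ((flag ==> ((q ==> ((!q) && (flag ==> ((!q) && ((!q) ==> ((!flag) && done && q)))) && ((!flag) ==> (done && q)))) && ((!q) ==> ((flag ==> ((!q) && ((!q) ==> ((!flag) && done && q)))) && ((!flag) ==> (done && q)))))) && ((!flag) ==> (done && q)))))) && ((!flag) ==> (done && q)))))) && ((!flag) ==> (done && q))
So before the loop: (flag ==> ((q ==> ((!q) && (flag ==> ((q ==> ((!q) && (flag ==> ((q ==> ((!q) && (flag ==> ((!q) && ((!q) ==> ((!flag) && done && q)))) && ((!flag) ==> (done && q)))) && ((!q) ==> ((flag ==> ((!q) && ((!q) ==> ((!flag) && done && q)))) && ((!flag) ==> (done && q)))))) && ((!flag) ==> (done && q)))) && ((!q) ==> ((flag ==> ((q ==> ((!q) && (flag ==> ((!q) && ((!q) ==> ((!flag) && done && q)))) && ((!flag) ==> (done && q)))) && ((!q) ==> ((flag ==> ((!q) && ((!q) ==> ((!flag) && done && q)))) && ((!flag) ==> (done && q)))))) && ((!flag) ==> (done && q)))))) && ((!flag) ==> (done && q)))) && ((!q) ==> ((flag ==> ((q ==> ((!q) && (flag ==> ((q ==> ((!q) && (flag ==> ((!q) && ((!q) ==> ((!flag) && done && q)))) && ((!flag) ==> (done && q)))) && ((!q) ==> ((flag ==> ((!q) && ((!q) ==> ((!flag) && done && q)))) && ((!flag) ==> (done && q)))))) && ((!flag) ==> (done && q)))) && ((!q) ==> ((flag ==> ((q ==> ((!q) && (flag ==> ((!q) && ((!q) ==> ((!flag) && done && q)))) && ((!flag) ==> (done && q)))) && ((!q) ==> ((flag ==> ((!q) && ((!q) ==> ((!flag) && done && q)))) && ((!flag) ==> (done && q)))))) && ((!flag) ==> (done && q)))))) && ((!flag) ==> (done && q)))))) && ((!flag) ==> (done && q))
Before done := done ==> flag: (flag ==> ((q ==> ((!q) && (flag ==> ((q ==> ((!q) && (flag ==> ((q ==> ((!q) && (flag ==> ((!q) && ((!q) ==> ((!flag) && (done ==> flag) && q)))) && ((!flag) ==> ((done ==> flag) && q)))) && ((!q) ==> ((flag ==> ((!q) && ((!q) ==> ((!flag) && (done ==> flag) && q)))) && ((!flag) ==> ((done ==> flag) && q)))))) && ((!flag) ==> ((done ==> flag) && q)))) && ((!q) ==> ((flag ==> ((q ==> ((!q) && (flag ==> ((!q) && ((!q) ==> ((!flag) && (done ==> flag) && q)))) && ((!flag) ==> ((done ==> flag) && q)))) && ((!q) ==> ((flag ==> ((!q) && ((!q) ==> ((!flag) && (done ==> flag) && q)))) && ((!flag) ==> ((done ==> flag) && q)))))) && ((!flag) ==> ((done ==> flag) && q)))))) && ((!flag) ==> ((done ==> flag) && q)))) && ((!q) ==> ((flag ==> ((q ==> ((!q) && (flag ==> ((q ==> ((!q) && (flag ==> ((!q) && ((!q) ==> ((!flag) && (done ==> flag) && q)))) && ((!flag) ==> ((done ==> flag) && q)))) && ((!q) ==> ((flag ==> ((!q) && ((!q) ==> ((!flag) && (done ==> flag) && q)))) && ((!flag) ==> ((done ==> flag) && q)))))) && ((!flag) ==> ((done ==> flag) && q)))) && ((!q) ==> ((flag ==> ((q ==> ((!q) && (flag ==> ((!q) && ((!q) ==> ((!flag) && (done ==> flag) && q)))) && ((!flag) ==> ((done ==> flag) && q)))) && ((!q) ==> ((flag ==> ((!q) && ((!q) ==> ((!flag) && (done ==> flag) && q)))) && ((!flag) ==> ((done ==> flag) && q)))))) && ((!flag) ==> ((done ==> flag) && q)))))) && ((!flag) ==> ((done ==> flag) && q)))))) && ((!flag) ==> ((done ==> flag) && q))
Answer: WP = (flag ==> ((q ==> ((!q) && (flag ==> ((q ==> ((!q) && (flag ==> ((q ==> ((!q) && (flag ==> ((!q) && ((!q) ==> ((!flag) && (done ==> flag) && q)))) && ((!flag) ==> ((done ==> flag) && q)))) && ((!q) ==> ((flag ==> ((!q) && ((!q) ==> ((!flag) && (done ==> flag) && q)))) && ((!flag) ==> ((done ==> flag) && q)))))) && ((!flag) ==> ((done ==> flag) && q)))) && ((!q) ==> ((flag ==> ((q ==> ((!q) && (flag ==> ((!q) && ((!q) ==> ((!flag) && (done ==> flag) && q)))) && ((!flag) ==> ((done ==> flag) && q)))) && ((!q) ==> ((flag ==> ((!q) && ((!q) ==> ((!flag) && (done ==> flag) && q)))) && ((!flag) ==> ((done ==> flag) && q)))))) && ((!flag) ==> ((done ==> flag) && q)))))) && ((!flag) ==> ((done ==> flag) && q)))) && ((!q) ==> ((flag ==> ((q ==> ((!q) && (flag ==> ((q ==> ((!q) && (flag ==> ((!q) && ((!q) ==> ((!flag) && (done ==> flag) && q)))) && ((!flag) ==> ((done ==> flag) && q)))) && ((!q) ==> ((flag ==> ((!q) && ((!q) ==> ((!flag) && (done ==> flag) && q)))) && ((!flag) ==> ((done ==> flag) && q)))))) && ((!flag) ==> ((done ==> flag) && q)))) && ((!q) ==> ((flag ==> ((q ==> ((!q) && (flag ==> ((!q) && ((!q) ==> ((!flag) && (done ==> flag) && q)))) && ((!flag) ==> ((done ==> flag) && q)))) && ((!q) ==> ((flag ==> ((!q) && ((!q) ==> ((!flag) && (done ==> flag) && q)))) && ((!flag) ==> ((done ==> flag) && q)))))) && ((!flag) ==> ((done ==> flag) && q)))))) && ((!flag) ==> ((done ==> flag) && q)))))) && ((!flag) ==> ((done ==> flag) && q))


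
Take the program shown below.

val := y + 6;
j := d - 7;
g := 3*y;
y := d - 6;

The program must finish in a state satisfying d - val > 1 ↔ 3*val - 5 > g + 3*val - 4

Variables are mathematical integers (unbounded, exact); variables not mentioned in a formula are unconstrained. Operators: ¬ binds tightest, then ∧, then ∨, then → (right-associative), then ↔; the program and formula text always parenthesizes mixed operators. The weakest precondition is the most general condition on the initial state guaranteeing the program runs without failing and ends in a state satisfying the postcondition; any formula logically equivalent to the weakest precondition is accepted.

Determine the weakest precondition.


Working backward. After the program, the postcondition d - val > 1 ↔ 3*val - 5 > g + 3*val - 4 must hold; in canonical form it is d > val + 1 ↔ g < -1.
Before y := d - 6: d > val + 1 ↔ g < -1
Before g := 3*y: d > val + 1 ↔ 3*y < -1
Before j := d - 7: d > val + 1 ↔ 3*y < -1
Before val := y + 6: d > y + 7 ↔ 3*y < -1
Answer: WP = d > y + 7 ↔ 3*y < -1


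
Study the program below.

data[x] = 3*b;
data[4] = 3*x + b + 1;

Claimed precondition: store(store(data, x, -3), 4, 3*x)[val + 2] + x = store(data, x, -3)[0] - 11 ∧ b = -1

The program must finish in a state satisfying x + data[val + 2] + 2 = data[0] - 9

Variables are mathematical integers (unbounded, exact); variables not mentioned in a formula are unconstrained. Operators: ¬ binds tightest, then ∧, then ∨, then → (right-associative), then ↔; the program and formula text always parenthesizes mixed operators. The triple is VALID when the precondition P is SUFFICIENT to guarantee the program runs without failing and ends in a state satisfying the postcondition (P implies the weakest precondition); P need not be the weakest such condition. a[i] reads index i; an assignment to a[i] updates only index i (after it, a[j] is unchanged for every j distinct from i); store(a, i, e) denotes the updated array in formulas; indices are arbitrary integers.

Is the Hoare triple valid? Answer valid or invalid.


Working backward. After the program, the postcondition x + data[val + 2] + 2 = data[0] - 9 must hold; in canonical form it is data[val + 2] + x = data[0] - 11.
Before data[4] := 3*x + b + 1: store(data, 4, b + 3*x + 1)[val + 2] + x = data[0] - 11
Before data[x] := 3*b: store(store(data, x, 3*b), 4, b + 3*x + 1)[val + 2] + x = store(data, x, 3*b)[0] - 11
The weakest precondition is store(store(data, x, 3*b), 4, b + 3*x + 1)[val + 2] + x = store(data, x, 3*b)[0] - 11.
Check whether store(store(data, x, -3), 4, 3*x)[val + 2] + x = store(data, x, -3)[0] - 11 ∧ b = -1 implies it.
Every state satisfying the precondition satisfies the weakest precondition: the implication holds.
Answer: valid


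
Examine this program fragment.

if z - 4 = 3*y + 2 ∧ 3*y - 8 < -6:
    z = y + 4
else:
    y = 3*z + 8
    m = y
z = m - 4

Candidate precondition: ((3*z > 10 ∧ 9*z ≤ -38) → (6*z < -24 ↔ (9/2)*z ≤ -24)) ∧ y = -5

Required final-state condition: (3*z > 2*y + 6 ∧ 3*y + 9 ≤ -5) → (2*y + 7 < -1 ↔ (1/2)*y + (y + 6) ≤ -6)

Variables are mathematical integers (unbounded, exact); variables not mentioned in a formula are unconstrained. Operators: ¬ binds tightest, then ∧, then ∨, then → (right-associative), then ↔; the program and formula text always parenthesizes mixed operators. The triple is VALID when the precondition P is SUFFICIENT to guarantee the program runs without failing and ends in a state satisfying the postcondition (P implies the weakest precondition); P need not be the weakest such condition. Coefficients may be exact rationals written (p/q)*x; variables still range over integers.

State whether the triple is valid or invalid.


Working backward. After the program, the postcondition (3*z > 2*y + 6 ∧ 3*y + 9 ≤ -5) → (2*y + 7 < -1 ↔ (1/2)*y + (y + 6) ≤ -6) must hold; in canonical form it is (3*z > 2*y + 6 ∧ 3*y ≤ -14) → (2*y < -8 ↔ (3/2)*y ≤ -12).
Before z := m - 4: (3*m > 2*y + 18 ∧ 3*y ≤ -14) → (2*y < -8 ↔ (3/2)*y ≤ -12)
Then branch requires (3*m > 2*y + 18 ∧ 3*y ≤ -14) → (2*y < -8 ↔ (3/2)*y ≤ -12); else branch requires (3*z > 10 ∧ 9*z ≤ -38) → (6*z < -24 ↔ (9/2)*z ≤ -24).
Before the if: ((z = 3*y + 6 ∧ 3*y < 2) → ((3*m > 2*y + 18 ∧ 3*y ≤ -14) → (2*y < -8 ↔ (3/2)*y ≤ -12))) ∧ ((¬(z = 3*y + 6 ∧ 3*y < 2)) → ((3*z > 10 ∧ 9*z ≤ -38) → (6*z < -24 ↔ (9/2)*z ≤ -24)))
The weakest precondition is ((z = 3*y + 6 ∧ 3*y < 2) → ((3*m > 2*y + 18 ∧ 3*y ≤ -14) → (2*y < -8 ↔ (3/2)*y ≤ -12))) ∧ ((¬(z = 3*y + 6 ∧ 3*y < 2)) → ((3*z > 10 ∧ 9*z ≤ -38) → (6*z < -24 ↔ (9/2)*z ≤ -24))).
Check whether ((3*z > 10 ∧ 9*z ≤ -38) → (6*z < -24 ↔ (9/2)*z ≤ -24)) ∧ y = -5 implies it.
Countermodel: at the initial state m = 3, y = -5, z = -9, the precondition holds but the weakest precondition fails.
Answer: invalid


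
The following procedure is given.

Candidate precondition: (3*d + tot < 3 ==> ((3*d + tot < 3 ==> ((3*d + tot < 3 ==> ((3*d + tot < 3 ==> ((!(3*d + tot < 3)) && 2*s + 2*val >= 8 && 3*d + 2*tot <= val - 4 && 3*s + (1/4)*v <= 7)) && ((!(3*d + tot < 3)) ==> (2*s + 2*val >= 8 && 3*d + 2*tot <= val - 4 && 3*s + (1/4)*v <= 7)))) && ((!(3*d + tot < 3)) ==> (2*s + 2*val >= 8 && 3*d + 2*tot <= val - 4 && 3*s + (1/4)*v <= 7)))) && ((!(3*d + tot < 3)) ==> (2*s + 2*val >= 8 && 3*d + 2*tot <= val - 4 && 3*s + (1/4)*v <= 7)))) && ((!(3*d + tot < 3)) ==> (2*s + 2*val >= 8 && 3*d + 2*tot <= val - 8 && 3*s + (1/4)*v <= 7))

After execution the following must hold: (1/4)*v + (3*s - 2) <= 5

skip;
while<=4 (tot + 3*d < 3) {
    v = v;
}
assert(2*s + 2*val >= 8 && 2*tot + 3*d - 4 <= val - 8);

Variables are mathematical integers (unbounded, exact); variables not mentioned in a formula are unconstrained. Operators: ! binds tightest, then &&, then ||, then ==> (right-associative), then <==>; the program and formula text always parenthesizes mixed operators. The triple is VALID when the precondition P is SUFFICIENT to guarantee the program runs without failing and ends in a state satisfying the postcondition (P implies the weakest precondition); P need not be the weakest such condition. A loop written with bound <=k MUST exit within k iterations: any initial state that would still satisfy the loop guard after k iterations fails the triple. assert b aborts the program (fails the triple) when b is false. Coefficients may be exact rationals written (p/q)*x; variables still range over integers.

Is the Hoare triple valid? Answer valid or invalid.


Working backward. After the program, the postcondition (1/4)*v + (3*s - 2) <= 5 must hold; in canonical form it is 3*s + (1/4)*v <= 7.
Before assert 2*s + 2*val >= 8 && 2*tot + 3*d - 4 <= val - 8: 2*s + 2*val >= 8 && 3*d + 2*tot <= val - 4 && 3*s + (1/4)*v <= 7
Before the loop (bound <=4), unroll the exhaustion recursion (WP_0 = exit-now case; WP_j = one more guarded iteration, up to j = 4):
  WP_0: (!(3*d + tot < 3)) && 2*s + 2*val >= 8 && 3*d + 2*tot <= val - 4 && 3*s + (1/4)*v <= 7
  WP_1: (3*d + tot < 3 ==> ((!(3*d + tot < 3)) && 2*s + 2*val >= 8 && 3*d + 2*tot <= val - 4 && 3*s + (1/4)*v <= 7)) && ((!(3*d + tot < 3)) ==> (2*s + 2*val >= 8 && 3*d + 2*tot <= val - 4 && 3*s + (1/4)*v <= 7))
  WP_2: (3*d + tot < 3 ==> ((3*d + tot < 3 ==> ((!(3*d + tot < 3)) && 2*s + 2*val >= 8 && 3*d + 2*tot <= val - 4 && 3*s + (1/4)*v <= 7)) && ((!(3*d + tot < 3)) ==> (2*s + 2*val >= 8 && 3*d + 2*tot <= val - 4 && 3*s + (1/4)*v <= 7)))) && ((!(3*d + tot < 3)) ==> (2*s + 2*val >= 8 && 3*d + 2*tot <= val - 4 && 3*s + (1/4)*v <= 7))
  WP_3: (3*d + tot < 3 ==> ((3*d + tot < 3 ==> ((3*d + tot < 3 ==> ((!(3*d + tot < 3)) && 2*s + 2*val >= 8 && 3*d + 2*tot <= val - 4 && 3*s + (1/4)*v <= 7)) && ((!(3*d + tot < 3)) ==> (2*s + 2*val >= 8 && 3*d + 2*tot <= val - 4 && 3*s + (1/4)*v <= 7)))) && ((!(3*d + tot < 3)) ==> (2*s + 2*val >= 8 && 3*d + 2*tot <= val - 4 && 3*s + (1/4)*v <= 7)))) && ((!(3*d + tot < 3)) ==> (2*s + 2*val >= 8 && 3*d + 2*tot <= val - 4 && 3*s + (1/4)*v <= 7))
  WP_4: (3*d + tot < 3 ==> ((3*d + tot < 3 ==> ((3*d + tot < 3 ==> ((3*d + tot < 3 ==> ((!(3*d + tot < 3)) && 2*s + 2*val >= 8 && 3*d + 2*tot <= val - 4 && 3*s + (1/4)*v <= 7)) && ((!(3*d + tot < 3)) ==> (2*s + 2*val >= 8 && 3*d + 2*tot <= val - 4 && 3*s + (1/4)*v <= 7)))) && ((!(3*d + tot < 3)) ==> (2*s + 2*val >= 8 && 3*d + 2*tot <= val - 4 && 3*s + (1/4)*v <= 7)))) && ((!(3*d + tot < 3)) ==> (2*s + 2*val >= 8 && 3*d + 2*tot <= val - 4 && 3*s + (1/4)*v <= 7)))) && ((!(3*d + tot < 3)) ==> (2*s + 2*val >= 8 && 3*d + 2*tot <= val - 4 && 3*s + (1/4)*v <= 7))
So before the loop: (3*d + tot < 3 ==> ((3*d + tot < 3 ==> ((3*d + tot < 3 ==> ((3*d + tot < 3 ==> ((!(3*d + tot < 3)) && 2*s + 2*val >= 8 && 3*d + 2*tot <= val - 4 && 3*s + (1/4)*v <= 7)) && ((!(3*d + tot < 3)) ==> (2*s + 2*val >= 8 && 3*d + 2*tot <= val - 4 && 3*s + (1/4)*v <= 7)))) && ((!(3*d + tot < 3)) ==> (2*s + 2*val >= 8 && 3*d + 2*tot <= val - 4 && 3*s + (1/4)*v <= 7)))) && ((!(3*d + tot < 3)) ==> (2*s + 2*val >= 8 && 3*d + 2*tot <= val - 4 && 3*s + (1/4)*v <= 7)))) && ((!(3*d + tot < 3)) ==> (2*s + 2*val >= 8 && 3*d + 2*tot <= val - 4 && 3*s + (1/4)*v <= 7))
Before skip: (3*d + tot < 3 ==> ((3*d + tot < 3 ==> ((3*d + tot < 3 ==> ((3*d + tot < 3 ==> ((!(3*d + tot < 3)) && 2*s + 2*val >= 8 && 3*d + 2*tot <= val - 4 && 3*s + (1/4)*v <= 7)) && ((!(3*d + tot < 3)) ==> (2*s + 2*val >= 8 && 3*d + 2*tot <= val - 4 && 3*s + (1/4)*v <= 7)))) && ((!(3*d + tot < 3)) ==> (2*s + 2*val >= 8 && 3*d + 2*tot <= val - 4 && 3*s + (1/4)*v <= 7)))) && ((!(3*d + tot < 3)) ==> (2*s + 2*val >= 8 && 3*d + 2*tot <= val - 4 && 3*s + (1/4)*v <= 7)))) && ((!(3*d + tot < 3)) ==> (2*s + 2*val >= 8 && 3*d + 2*tot <= val - 4 && 3*s + (1/4)*v <= 7))
The weakest precondition is (3*d + tot < 3 ==> ((3*d + tot < 3 ==> ((3*d + tot < 3 ==> ((3*d + tot < 3 ==> ((!(3*d + tot < 3)) && 2*s + 2*val >= 8 && 3*d + 2*tot <= val - 4 && 3*s + (1/4)*v <= 7)) && ((!(3*d + tot < 3)) ==> (2*s + 2*val >= 8 && 3*d + 2*tot <= val - 4 && 3*s + (1/4)*v <= 7)))) && ((!(3*d + tot < 3)) ==> (2*s + 2*val >= 8 && 3*d + 2*tot <= val - 4 && 3*s + (1/4)*v <= 7)))) && ((!(3*d + tot < 3)) ==> (2*s + 2*val >= 8 && 3*d + 2*tot <= val - 4 && 3*s + (1/4)*v <= 7)))) && ((!(3*d + tot < 3)) ==> (2*s + 2*val >= 8 && 3*d + 2*tot <= val - 4 && 3*s + (1/4)*v <= 7)).
Check whether (3*d + tot < 3 ==> ((3*d + tot < 3 ==> ((3*d + tot < 3 ==> ((3*d + tot < 3 ==> ((!(3*d + tot < 3)) && 2*s + 2*val >= 8 && 3*d + 2*tot <= val - 4 && 3*s + (1/4)*v <= 7)) && ((!(3*d + tot < 3)) ==> (2*s + 2*val >= 8 && 3*d + 2*tot <= val - 4 && 3*s + (1/4)*v <= 7)))) && ((!(3*d + tot < 3)) ==> (2*s + 2*val >= 8 && 3*d + 2*tot <= val - 4 && 3*s + (1/4)*v <= 7)))) && ((!(3*d + tot < 3)) ==> (2*s + 2*val >= 8 && 3*d + 2*tot <= val - 4 && 3*s + (1/4)*v <= 7)))) && ((!(3*d + tot < 3)) ==> (2*s + 2*val >= 8 && 3*d + 2*tot <= val - 8 && 3*s + (1/4)*v <= 7)) implies it.
Every state satisfying the precondition satisfies the weakest precondition: the implication holds.
Answer: valid


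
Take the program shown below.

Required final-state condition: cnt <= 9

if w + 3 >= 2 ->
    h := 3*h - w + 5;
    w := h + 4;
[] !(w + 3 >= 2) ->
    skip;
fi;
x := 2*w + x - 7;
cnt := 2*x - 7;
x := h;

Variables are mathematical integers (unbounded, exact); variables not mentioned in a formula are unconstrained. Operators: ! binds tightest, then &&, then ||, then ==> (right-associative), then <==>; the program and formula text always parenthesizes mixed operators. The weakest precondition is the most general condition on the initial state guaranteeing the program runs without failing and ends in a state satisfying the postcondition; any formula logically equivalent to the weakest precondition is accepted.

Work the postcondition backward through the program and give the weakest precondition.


Working backward. After the program, cnt <= 9 must hold.
Before x := h: cnt <= 9
Before cnt := 2*x - 7: 2*x <= 16
Before x := 2*w + x - 7: 4*w + 2*x <= 30
Then branch requires 12*h + 2*x <= 4*w - 6; else branch requires 4*w + 2*x <= 30.
Before the if: (w >= -1 ==> 12*h + 2*x <= 4*w - 6) && ((!(w >= -1)) ==> 4*w + 2*x <= 30)
Answer: WP = (w >= -1 ==> 12*h + 2*x <= 4*w - 6) && ((!(w >= -1)) ==> 4*w + 2*x <= 30)


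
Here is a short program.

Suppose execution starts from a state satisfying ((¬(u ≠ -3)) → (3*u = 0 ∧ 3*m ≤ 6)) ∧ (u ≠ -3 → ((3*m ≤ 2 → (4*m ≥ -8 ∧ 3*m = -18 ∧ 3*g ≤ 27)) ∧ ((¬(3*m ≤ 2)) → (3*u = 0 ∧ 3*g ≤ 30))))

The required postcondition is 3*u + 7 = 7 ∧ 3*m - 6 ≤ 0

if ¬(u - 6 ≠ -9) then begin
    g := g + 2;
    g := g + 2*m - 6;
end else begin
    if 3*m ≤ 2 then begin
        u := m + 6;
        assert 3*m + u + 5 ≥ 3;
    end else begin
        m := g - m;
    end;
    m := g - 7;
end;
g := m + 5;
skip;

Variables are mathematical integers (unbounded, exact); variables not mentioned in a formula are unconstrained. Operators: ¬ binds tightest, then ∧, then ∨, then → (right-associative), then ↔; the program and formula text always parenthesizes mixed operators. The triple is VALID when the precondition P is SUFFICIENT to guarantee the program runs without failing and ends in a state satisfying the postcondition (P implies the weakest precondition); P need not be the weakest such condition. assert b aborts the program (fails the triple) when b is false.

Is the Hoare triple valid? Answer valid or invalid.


Working backward. After the program, the postcondition 3*u + 7 = 7 ∧ 3*m - 6 ≤ 0 must hold; in canonical form it is 3*u = 0 ∧ 3*m ≤ 6.
Before skip: 3*u = 0 ∧ 3*m ≤ 6
Before g := m + 5: 3*u = 0 ∧ 3*m ≤ 6
Then branch requires 3*u = 0 ∧ 3*m ≤ 6; else branch requires (3*m ≤ 2 → (4*m ≥ -8 ∧ 3*m = -18 ∧ 3*g ≤ 27)) ∧ ((¬(3*m ≤ 2)) → (3*u = 0 ∧ 3*g ≤ 27)).
Before the if: ((¬(u ≠ -3)) → (3*u = 0 ∧ 3*m ≤ 6)) ∧ (u ≠ -3 → ((3*m ≤ 2 → (4*m ≥ -8 ∧ 3*m = -18 ∧ 3*g ≤ 27)) ∧ ((¬(3*m ≤ 2)) → (3*u = 0 ∧ 3*g ≤ 27))))
The weakest precondition is ((¬(u ≠ -3)) → (3*u = 0 ∧ 3*m ≤ 6)) ∧ (u ≠ -3 → ((3*m ≤ 2 → (4*m ≥ -8 ∧ 3*m = -18 ∧ 3*g ≤ 27)) ∧ ((¬(3*m ≤ 2)) → (3*u = 0 ∧ 3*g ≤ 27)))).
Check whether ((¬(u ≠ -3)) → (3*u = 0 ∧ 3*m ≤ 6)) ∧ (u ≠ -3 → ((3*m ≤ 2 → (4*m ≥ -8 ∧ 3*m = -18 ∧ 3*g ≤ 27)) ∧ ((¬(3*m ≤ 2)) → (3*u = 0 ∧ 3*g ≤ 30)))) implies it.
Countermodel: at the initial state g = 10, m = 1, u = 0, the precondition holds but the weakest precondition fails.
Answer: invalid


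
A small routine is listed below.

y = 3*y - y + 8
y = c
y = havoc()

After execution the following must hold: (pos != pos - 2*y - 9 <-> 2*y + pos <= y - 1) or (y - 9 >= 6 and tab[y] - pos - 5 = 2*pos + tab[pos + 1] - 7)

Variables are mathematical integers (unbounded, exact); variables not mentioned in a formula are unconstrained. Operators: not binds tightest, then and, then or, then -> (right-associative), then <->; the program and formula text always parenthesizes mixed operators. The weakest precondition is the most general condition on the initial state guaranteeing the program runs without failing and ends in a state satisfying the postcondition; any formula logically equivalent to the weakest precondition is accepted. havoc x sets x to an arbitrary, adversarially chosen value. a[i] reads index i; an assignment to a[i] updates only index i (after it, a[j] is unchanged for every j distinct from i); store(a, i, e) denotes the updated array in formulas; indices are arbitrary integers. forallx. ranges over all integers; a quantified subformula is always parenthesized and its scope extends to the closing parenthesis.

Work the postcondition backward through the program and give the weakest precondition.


Working backward. After the program, the postcondition (pos != pos - 2*y - 9 <-> 2*y + pos <= y - 1) or (y - 9 >= 6 and tab[y] - pos - 5 = 2*pos + tab[pos + 1] - 7) must hold; in canonical form it is (2*y != -9 <-> pos + y <= -1) or (y >= 15 and tab[y] = tab[pos + 1] + 3*pos - 2).
Before havoc y: forall y_1. ((2*y_1 != -9 <-> pos + y_1 <= -1) or (y_1 >= 15 and tab[y_1] = tab[pos + 1] + 3*pos - 2))
Before y := c: forall y_1. ((2*y_1 != -9 <-> pos + y_1 <= -1) or (y_1 >= 15 and tab[y_1] = tab[pos + 1] + 3*pos - 2))
Before y := 3*y - y + 8: forall y_1. ((2*y_1 != -9 <-> pos + y_1 <= -1) or (y_1 >= 15 and tab[y_1] = tab[pos + 1] + 3*pos - 2))
Answer: WP = forall y_1. ((2*y_1 != -9 <-> pos + y_1 <= -1) or (y_1 >= 15 and tab[y_1] = tab[pos + 1] + 3*pos - 2))


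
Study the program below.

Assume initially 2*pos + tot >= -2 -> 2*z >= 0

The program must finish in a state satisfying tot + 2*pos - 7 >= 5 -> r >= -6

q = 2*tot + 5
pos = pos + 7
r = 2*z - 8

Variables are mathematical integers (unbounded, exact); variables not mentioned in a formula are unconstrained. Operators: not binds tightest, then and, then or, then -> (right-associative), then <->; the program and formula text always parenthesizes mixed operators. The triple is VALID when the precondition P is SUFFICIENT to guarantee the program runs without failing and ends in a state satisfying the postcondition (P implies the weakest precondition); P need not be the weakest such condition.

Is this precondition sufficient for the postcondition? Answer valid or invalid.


Working backward. After the program, the postcondition tot + 2*pos - 7 >= 5 -> r >= -6 must hold; in canonical form it is 2*pos + tot >= 12 -> r >= -6.
Before r := 2*z - 8: 2*pos + tot >= 12 -> 2*z >= 2
Before pos := pos + 7: 2*pos + tot >= -2 -> 2*z >= 2
Before q := 2*tot + 5: 2*pos + tot >= -2 -> 2*z >= 2
The weakest precondition is 2*pos + tot >= -2 -> 2*z >= 2.
Check whether 2*pos + tot >= -2 -> 2*z >= 0 implies it.
Countermodel: at the initial state pos = 0, tot = -2, z = 0, the precondition holds but the weakest precondition fails.
Answer: invalid


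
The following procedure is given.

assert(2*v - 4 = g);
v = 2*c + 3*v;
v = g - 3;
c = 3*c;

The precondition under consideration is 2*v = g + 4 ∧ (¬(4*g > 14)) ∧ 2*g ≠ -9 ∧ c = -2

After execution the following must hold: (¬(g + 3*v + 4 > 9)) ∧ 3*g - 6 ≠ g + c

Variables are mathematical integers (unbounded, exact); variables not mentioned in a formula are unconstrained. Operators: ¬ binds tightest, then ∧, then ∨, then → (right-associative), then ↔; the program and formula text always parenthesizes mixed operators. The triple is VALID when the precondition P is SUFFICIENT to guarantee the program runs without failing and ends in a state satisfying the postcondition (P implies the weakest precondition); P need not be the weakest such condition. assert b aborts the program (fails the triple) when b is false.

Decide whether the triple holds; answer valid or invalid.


Working backward. After the program, the postcondition (¬(g + 3*v + 4 > 9)) ∧ 3*g - 6 ≠ g + c must hold; in canonical form it is (¬(g + 3*v > 5)) ∧ 2*g ≠ c + 6.
Before c := 3*c: (¬(g + 3*v > 5)) ∧ 2*g ≠ 3*c + 6
Before v := g - 3: (¬(4*g > 14)) ∧ 2*g ≠ 3*c + 6
Before v := 2*c + 3*v: (¬(4*g > 14)) ∧ 2*g ≠ 3*c + 6
Before assert 2*v - 4 = g: 2*v = g + 4 ∧ (¬(4*g > 14)) ∧ 2*g ≠ 3*c + 6
The weakest precondition is 2*v = g + 4 ∧ (¬(4*g > 14)) ∧ 2*g ≠ 3*c + 6.
Check whether 2*v = g + 4 ∧ (¬(4*g > 14)) ∧ 2*g ≠ -9 ∧ c = -2 implies it.
Countermodel: at the initial state c = -2, g = 0, v = 2, the precondition holds but the weakest precondition fails.
Answer: invalid


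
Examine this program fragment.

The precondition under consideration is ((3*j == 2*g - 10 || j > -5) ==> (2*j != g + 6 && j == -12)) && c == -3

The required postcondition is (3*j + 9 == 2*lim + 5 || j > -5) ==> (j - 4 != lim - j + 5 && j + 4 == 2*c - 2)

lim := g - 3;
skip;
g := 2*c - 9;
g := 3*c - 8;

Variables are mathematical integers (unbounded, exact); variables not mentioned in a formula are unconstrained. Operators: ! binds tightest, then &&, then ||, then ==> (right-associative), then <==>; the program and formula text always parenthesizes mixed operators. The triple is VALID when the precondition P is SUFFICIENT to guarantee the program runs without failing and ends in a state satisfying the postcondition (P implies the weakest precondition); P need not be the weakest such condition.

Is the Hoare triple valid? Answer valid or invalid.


Working backward. After the program, the postcondition (3*j + 9 == 2*lim + 5 || j > -5) ==> (j - 4 != lim - j + 5 && j + 4 == 2*c - 2) must hold; in canonical form it is (3*j == 2*lim - 4 || j > -5) ==> (2*j != lim + 9 && j == 2*c - 6).
Before g := 3*c - 8: (3*j == 2*lim - 4 || j > -5) ==> (2*j != lim + 9 && j == 2*c - 6)
Before g := 2*c - 9: (3*j == 2*lim - 4 || j > -5) ==> (2*j != lim + 9 && j == 2*c - 6)
Before skip: (3*j == 2*lim - 4 || j > -5) ==> (2*j != lim + 9 && j == 2*c - 6)
Before lim := g - 3: (3*j == 2*g - 10 || j > -5) ==> (2*j != g + 6 && j == 2*c - 6)
The weakest precondition is (3*j == 2*g - 10 || j > -5) ==> (2*j != g + 6 && j == 2*c - 6).
Check whether ((3*j == 2*g - 10 || j > -5) ==> (2*j != g + 6 && j == -12)) && c == -3 implies it.
Every state satisfying the precondition satisfies the weakest precondition: the implication holds.
Answer: valid
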